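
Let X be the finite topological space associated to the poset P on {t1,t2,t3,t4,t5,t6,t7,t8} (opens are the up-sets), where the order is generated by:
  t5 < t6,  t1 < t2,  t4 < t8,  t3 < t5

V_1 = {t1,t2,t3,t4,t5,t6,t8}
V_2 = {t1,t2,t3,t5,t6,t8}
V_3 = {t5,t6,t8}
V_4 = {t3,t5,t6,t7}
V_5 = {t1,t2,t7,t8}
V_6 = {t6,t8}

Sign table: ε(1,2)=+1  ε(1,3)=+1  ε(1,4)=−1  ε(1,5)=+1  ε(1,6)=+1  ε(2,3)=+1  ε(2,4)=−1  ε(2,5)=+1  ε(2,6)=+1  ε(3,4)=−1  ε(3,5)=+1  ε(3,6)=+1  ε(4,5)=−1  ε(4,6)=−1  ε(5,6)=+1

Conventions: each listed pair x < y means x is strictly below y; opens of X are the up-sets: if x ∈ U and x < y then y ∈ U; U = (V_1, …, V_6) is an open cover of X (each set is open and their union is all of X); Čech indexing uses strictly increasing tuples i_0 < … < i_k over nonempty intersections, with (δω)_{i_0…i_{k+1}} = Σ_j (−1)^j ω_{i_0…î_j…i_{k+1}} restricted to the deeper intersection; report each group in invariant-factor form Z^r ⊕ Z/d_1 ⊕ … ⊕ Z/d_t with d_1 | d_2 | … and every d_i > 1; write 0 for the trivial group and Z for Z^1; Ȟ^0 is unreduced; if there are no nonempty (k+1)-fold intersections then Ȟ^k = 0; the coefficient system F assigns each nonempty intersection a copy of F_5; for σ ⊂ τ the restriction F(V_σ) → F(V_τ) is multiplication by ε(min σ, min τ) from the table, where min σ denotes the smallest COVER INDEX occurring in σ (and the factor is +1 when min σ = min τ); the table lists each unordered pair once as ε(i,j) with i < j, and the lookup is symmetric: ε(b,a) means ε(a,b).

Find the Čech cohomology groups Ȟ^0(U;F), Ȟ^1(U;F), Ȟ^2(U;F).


Ȟ^0 = Z/5, Ȟ^1 = Z/5, Ȟ^2 = 0

nerve simplices:
  V12={t1,t2,t3,t5,t6,t8} V13={t5,t6,t8} V14={t3,t5,t6} V15={t1,t2,t8} V16={t6,t8} V23={t5,t6,t8} V24={t3,t5,t6} V25={t1,t2,t8} V26={t6,t8} V34={t5,t6} V35={t8} V36={t6,t8} V45={t7} V46={t6} V56={t8}
  V123={t5,t6,t8} V124={t3,t5,t6} V125={t1,t2,t8} V126={t6,t8} V134={t5,t6} V135={t8} V136={t6,t8} V146={t6} V156={t8} V234={t5,t6} V235={t8} V236={t6,t8} V246={t6} V256={t8} V346={t6} V356={t8}
  V1234={t5,t6} V1235={t8} V1236={t6,t8} V1246={t6} V1256={t8} V1346={t6} V1356={t8} V2346={t6} V2356={t8}
  V12346={t6} V12356={t8}
C dims 6,15,16,9; δ0: rk_F5 5; δ1: rk_F5 9; δ2: rk_F5 7
degree 0: 6−5−0 = 1 → Ȟ^0 ≅ Z/5
degree 1: 15−9−5 = 1 → Ȟ^1 ≅ Z/5
degree 2: 16−7−9 = 0 → Ȟ^2 ≅ 0


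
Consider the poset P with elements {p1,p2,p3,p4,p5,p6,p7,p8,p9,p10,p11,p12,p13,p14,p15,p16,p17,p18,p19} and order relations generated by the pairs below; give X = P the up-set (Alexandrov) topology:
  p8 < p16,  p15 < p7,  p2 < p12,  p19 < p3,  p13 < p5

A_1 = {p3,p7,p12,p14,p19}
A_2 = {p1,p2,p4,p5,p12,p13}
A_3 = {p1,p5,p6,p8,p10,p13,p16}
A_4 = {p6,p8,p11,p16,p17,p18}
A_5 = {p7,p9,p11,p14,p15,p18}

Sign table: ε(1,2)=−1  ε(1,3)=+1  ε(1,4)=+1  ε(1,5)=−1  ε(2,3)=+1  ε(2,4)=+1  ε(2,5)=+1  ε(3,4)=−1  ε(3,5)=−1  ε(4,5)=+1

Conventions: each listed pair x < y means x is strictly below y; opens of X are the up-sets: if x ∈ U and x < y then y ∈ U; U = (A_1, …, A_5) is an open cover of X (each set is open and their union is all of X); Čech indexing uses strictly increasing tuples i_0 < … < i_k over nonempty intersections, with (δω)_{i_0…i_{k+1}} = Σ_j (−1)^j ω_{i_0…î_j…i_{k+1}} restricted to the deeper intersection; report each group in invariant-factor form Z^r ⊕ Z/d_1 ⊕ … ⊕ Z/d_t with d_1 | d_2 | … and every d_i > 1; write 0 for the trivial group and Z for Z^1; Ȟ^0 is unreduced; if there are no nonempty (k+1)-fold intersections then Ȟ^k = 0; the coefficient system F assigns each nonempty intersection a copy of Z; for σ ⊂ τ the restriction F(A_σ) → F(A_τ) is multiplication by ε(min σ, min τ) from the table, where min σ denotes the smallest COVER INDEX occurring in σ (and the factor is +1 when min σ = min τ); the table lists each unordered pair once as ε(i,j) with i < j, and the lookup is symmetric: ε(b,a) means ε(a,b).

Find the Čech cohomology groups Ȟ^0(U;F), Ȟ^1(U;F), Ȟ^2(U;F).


nonempty intersections:
  A12={p12} A15={p7,p14} A23={p1,p5,p13} A34={p6,p8,p16} A45={p11,p18}
C dims 5,5; δ0: rk 5, SNF 1^4·2
Ȟ^0: (5−5)−0=0 ⇒ 0
Ȟ^1: (5−0)−5=0 plus torsion [2] ⇒ Z/2
Ȟ^2: (0−0)−0=0 ⇒ 0

Ȟ^0(U;F) ≅ 0; Ȟ^1(U;F) ≅ Z/2; Ȟ^2(U;F) ≅ 0


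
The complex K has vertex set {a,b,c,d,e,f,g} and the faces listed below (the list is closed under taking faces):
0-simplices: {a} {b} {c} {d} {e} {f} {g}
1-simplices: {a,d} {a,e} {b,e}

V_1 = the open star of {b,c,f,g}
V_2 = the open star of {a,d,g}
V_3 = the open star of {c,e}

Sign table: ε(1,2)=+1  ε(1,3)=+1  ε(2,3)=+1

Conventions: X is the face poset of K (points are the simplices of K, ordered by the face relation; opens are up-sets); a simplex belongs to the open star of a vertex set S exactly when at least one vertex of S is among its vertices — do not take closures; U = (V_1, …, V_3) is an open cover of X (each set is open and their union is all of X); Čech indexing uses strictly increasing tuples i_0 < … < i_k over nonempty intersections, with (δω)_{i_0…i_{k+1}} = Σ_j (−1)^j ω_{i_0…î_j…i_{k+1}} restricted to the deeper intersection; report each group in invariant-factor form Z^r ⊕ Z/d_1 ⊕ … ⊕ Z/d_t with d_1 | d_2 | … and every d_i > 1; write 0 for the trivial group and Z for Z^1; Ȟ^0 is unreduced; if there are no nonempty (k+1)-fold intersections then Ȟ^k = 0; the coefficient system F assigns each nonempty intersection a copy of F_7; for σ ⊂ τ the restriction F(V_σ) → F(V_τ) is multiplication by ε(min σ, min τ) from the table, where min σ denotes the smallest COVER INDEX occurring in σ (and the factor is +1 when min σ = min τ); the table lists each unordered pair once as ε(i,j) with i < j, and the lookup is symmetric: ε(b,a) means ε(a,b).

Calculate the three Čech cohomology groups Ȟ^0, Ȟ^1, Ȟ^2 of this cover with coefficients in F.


nonempty intersections:
  V1={{b},{c},{f},{g},{b,e}} V2={{a},{d},{g},{a,d},{a,e}} V3={{c},{e},{a,e},{b,e}}
  V12={{g}} V13={{c},{b,e}} V23={{a,e}}
C dims 3,3; δ0: rk_F7 2
Ȟ^0: (3−2)−0=1 ⇒ Z/7
Ȟ^1: (3−0)−2=1 ⇒ Z/7
Ȟ^2: (0−0)−0=0 ⇒ 0

Ȟ^0 = Z/7,  Ȟ^1 = Z/7,  Ȟ^2 = 0


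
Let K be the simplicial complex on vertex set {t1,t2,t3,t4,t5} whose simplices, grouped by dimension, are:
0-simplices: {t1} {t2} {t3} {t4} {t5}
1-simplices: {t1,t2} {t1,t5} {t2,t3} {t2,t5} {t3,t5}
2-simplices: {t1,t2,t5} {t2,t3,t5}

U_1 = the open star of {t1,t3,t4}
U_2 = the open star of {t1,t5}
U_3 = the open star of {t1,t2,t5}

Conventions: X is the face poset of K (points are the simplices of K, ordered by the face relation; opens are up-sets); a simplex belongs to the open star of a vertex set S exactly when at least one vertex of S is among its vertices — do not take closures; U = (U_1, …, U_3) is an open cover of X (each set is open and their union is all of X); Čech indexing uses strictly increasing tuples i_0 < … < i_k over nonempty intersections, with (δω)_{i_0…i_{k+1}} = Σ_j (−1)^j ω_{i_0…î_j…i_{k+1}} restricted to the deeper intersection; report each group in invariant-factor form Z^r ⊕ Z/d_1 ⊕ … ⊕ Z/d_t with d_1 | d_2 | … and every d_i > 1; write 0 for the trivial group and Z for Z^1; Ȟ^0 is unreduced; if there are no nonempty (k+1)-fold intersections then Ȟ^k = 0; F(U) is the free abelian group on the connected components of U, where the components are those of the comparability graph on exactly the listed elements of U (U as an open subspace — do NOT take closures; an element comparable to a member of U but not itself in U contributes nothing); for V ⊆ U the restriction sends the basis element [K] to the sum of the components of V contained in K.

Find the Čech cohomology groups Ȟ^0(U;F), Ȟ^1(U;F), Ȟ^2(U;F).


cover nerve:
  U1={{t1},{t3},{t4},{t1,t2},{t1,t5},{t2,t3},{t3,t5},{t1,t2,t5},{t2,t3,t5}} U2={{t1},{t5},{t1,t2},{t1,t5},{t2,t5},{t3,t5},{t1,t2,t5},{t2,t3,t5}} U3={{t1},{t2},{t5},{t1,t2},{t1,t5},{t2,t3},{t2,t5},{t3,t5},{t1,t2,t5},{t2,t3,t5}}
  U12={{t1},{t1,t2},{t1,t5},{t3,t5},{t1,t2,t5},{t2,t3,t5}} U13={{t1},{t1,t2},{t1,t5},{t2,t3},{t3,t5},{t1,t2,t5},{t2,t3,t5}} U23={{t1},{t5},{t1,t2},{t1,t5},{t2,t5},{t3,t5},{t1,t2,t5},{t2,t3,t5}}
  U123={{t1},{t1,t2},{t1,t5},{t3,t5},{t1,t2,t5},{t2,t3,t5}}
components per intersection:
  U1: {{t1},{t1,t2},{t1,t5},{t1,t2,t5}} {{t3},{t2,t3},{t3,t5},{t2,t3,t5}} {{t4}}
  U2: {{t1},{t5},{t1,t2},{t1,t5},{t2,t5},{t3,t5},{t1,t2,t5},{t2,t3,t5}}
  U3: {{t1},{t2},{t5},{t1,t2},{t1,t5},{t2,t3},{t2,t5},{t3,t5},{t1,t2,t5},{t2,t3,t5}}
  U12: {{t1},{t1,t2},{t1,t5},{t1,t2,t5}} {{t3,t5},{t2,t3,t5}}
  U13: {{t1},{t1,t2},{t1,t5},{t1,t2,t5}} {{t2,t3},{t3,t5},{t2,t3,t5}}
  U23: {{t1},{t5},{t1,t2},{t1,t5},{t2,t5},{t3,t5},{t1,t2,t5},{t2,t3,t5}}
  U123: {{t1},{t1,t2},{t1,t5},{t1,t2,t5}} {{t3,t5},{t2,t3,t5}}
C dims 5,5,2; δ0: rk 3, SNF 1^3; δ1: rk 2, SNF 1^2
Ȟ^0: (5−3)−0=2 ⇒ Z^2
Ȟ^1: (5−2)−3=0 ⇒ 0
Ȟ^2: (2−0)−2=0 ⇒ 0

Ȟ^0(U;F) ≅ Z^2; Ȟ^1(U;F) ≅ 0; Ȟ^2(U;F) ≅ 0


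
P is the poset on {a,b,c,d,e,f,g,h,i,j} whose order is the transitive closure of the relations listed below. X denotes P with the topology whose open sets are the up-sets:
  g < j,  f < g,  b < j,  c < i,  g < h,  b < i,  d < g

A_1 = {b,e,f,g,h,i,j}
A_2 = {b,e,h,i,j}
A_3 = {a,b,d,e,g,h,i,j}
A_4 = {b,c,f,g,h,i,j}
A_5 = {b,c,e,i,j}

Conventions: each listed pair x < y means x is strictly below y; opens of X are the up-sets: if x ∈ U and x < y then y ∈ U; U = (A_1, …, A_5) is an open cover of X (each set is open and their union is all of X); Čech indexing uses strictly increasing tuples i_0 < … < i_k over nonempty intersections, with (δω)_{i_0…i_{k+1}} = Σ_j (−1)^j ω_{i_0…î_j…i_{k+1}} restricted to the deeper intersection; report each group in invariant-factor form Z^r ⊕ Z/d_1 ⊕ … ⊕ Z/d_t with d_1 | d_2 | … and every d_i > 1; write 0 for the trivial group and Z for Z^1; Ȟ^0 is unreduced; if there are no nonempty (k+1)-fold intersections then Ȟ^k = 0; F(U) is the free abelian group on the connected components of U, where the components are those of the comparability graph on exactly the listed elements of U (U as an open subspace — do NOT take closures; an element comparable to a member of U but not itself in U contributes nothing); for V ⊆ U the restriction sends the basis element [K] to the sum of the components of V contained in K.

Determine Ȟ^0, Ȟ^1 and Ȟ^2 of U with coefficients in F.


intersection data:
  A12={b,e,h,i,j} A13={b,e,g,h,i,j} A14={b,f,g,h,i,j} A15={b,e,i,j} A23={b,e,h,i,j} A24={b,h,i,j} A25={b,e,i,j} A34={b,g,h,i,j} A35={b,e,i,j} A45={b,c,i,j}
  A123={b,e,h,i,j} A124={b,h,i,j} A125={b,e,i,j} A134={b,g,h,i,j} A135={b,e,i,j} A145={b,i,j} A234={b,h,i,j} A235={b,e,i,j} A245={b,i,j} A345={b,i,j}
  A1234={b,h,i,j} A1235={b,e,i,j} A1245={b,i,j} A1345={b,i,j} A2345={b,i,j}
  A12345={b,i,j}
components per intersection:
  A1: {b,f,g,h,i,j} {e}
  A2: {b,i,j} {e} {h}
  A3: {a} {b,d,g,h,i,j} {e}
  A4: {b,c,f,g,h,i,j}
  A5: {b,c,i,j} {e}
  A12: {b,i,j} {e} {h}
  A13: {b,g,h,i,j} {e}
  A14: {b,f,g,h,i,j}
  A15: {b,i,j} {e}
  A23: {b,i,j} {e} {h}
  A24: {b,i,j} {h}
  A25: {b,i,j} {e}
  A34: {b,g,h,i,j}
  A35: {b,i,j} {e}
  A45: {b,c,i,j}
  A123: {b,i,j} {e} {h}
  A124: {b,i,j} {h}
  A125: {b,i,j} {e}
  A134: {b,g,h,i,j}
  A135: {b,i,j} {e}
  A145: {b,i,j}
  A234: {b,i,j} {h}
  A235: {b,i,j} {e}
  A245: {b,i,j}
  A345: {b,i,j}
  A1234: {b,i,j} {h}
  A1235: {b,i,j} {e}
  A1245: {b,i,j}
  A1345: {b,i,j}
  A2345: {b,i,j}
  A12345: {b,i,j}
C dims 11,19,17,7; δ0: rk 8, SNF 1^8; δ1: rk 11, SNF 1^11; δ2: rk 6, SNF 1^6
Ȟ^0 = (11 − 8) − 0 = 3, so Ȟ^0 ≅ Z^3
Ȟ^1 = (19 − 11) − 8 = 0, so Ȟ^1 ≅ 0
Ȟ^2 = (17 − 6) − 11 = 0, so Ȟ^2 ≅ 0

Ȟ^0 = Z^3, Ȟ^1 = 0, Ȟ^2 = 0


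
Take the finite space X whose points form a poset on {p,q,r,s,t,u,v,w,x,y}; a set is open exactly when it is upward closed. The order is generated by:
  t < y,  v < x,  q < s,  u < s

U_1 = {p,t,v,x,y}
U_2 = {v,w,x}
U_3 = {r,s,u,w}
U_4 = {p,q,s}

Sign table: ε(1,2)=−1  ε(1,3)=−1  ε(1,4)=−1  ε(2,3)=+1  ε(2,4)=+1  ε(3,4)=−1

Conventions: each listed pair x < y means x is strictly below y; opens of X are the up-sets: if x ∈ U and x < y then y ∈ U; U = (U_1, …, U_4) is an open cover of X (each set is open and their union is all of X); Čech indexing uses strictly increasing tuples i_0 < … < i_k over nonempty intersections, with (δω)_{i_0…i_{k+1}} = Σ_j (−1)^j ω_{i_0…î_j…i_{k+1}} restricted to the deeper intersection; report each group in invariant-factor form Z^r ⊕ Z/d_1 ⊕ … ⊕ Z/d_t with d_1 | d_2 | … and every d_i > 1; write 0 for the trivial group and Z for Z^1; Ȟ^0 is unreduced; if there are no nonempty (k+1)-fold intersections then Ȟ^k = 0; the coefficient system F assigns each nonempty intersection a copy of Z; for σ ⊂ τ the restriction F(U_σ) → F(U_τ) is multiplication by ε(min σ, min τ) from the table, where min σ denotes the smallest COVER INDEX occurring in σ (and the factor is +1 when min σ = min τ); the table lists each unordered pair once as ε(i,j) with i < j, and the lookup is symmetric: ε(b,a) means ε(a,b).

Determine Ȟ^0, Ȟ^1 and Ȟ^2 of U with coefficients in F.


Ȟ^0 = 0, Ȟ^1 = Z/2, Ȟ^2 = 0

nerve simplices:
  U12={v,x} U14={p} U23={w} U34={s}
C dims 4,4; δ0: rk 4, SNF 1^3·2
degree 0: 4−4−0 = 0 → Ȟ^0 ≅ 0
degree 1: 4−0−4 = 0 plus torsion [2] → Ȟ^1 ≅ Z/2
degree 2: 0−0−0 = 0 → Ȟ^2 ≅ 0


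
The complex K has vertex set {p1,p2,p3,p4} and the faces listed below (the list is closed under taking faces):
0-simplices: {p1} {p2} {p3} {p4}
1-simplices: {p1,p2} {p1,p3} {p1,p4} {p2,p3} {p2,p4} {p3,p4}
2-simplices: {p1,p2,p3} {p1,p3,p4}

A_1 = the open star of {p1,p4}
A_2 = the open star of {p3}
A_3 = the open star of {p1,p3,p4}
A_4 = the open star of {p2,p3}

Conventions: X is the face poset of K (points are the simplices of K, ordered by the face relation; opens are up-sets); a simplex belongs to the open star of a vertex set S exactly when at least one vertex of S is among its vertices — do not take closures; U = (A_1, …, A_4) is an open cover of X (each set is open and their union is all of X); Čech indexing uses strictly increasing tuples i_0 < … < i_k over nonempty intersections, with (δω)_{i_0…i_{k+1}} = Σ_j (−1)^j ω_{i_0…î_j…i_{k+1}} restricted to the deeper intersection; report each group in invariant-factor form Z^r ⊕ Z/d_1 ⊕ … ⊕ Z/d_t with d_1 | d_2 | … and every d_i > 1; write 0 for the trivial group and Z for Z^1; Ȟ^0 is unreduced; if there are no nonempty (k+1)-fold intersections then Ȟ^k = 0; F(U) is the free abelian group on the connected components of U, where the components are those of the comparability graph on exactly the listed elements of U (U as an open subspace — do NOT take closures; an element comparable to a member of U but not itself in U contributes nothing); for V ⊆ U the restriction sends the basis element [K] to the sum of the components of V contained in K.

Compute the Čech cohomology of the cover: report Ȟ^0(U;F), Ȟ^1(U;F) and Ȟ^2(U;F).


nonempty intersections:
  A1={{p1},{p4},{p1,p2},{p1,p3},{p1,p4},{p2,p4},{p3,p4},{p1,p2,p3},{p1,p3,p4}} A2={{p3},{p1,p3},{p2,p3},{p3,p4},{p1,p2,p3},{p1,p3,p4}} A3={{p1},{p3},{p4},{p1,p2},{p1,p3},{p1,p4},{p2,p3},{p2,p4},{p3,p4},{p1,p2,p3},{p1,p3,p4}} A4={{p2},{p3},{p1,p2},{p1,p3},{p2,p3},{p2,p4},{p3,p4},{p1,p2,p3},{p1,p3,p4}}
  A12={{p1,p3},{p3,p4},{p1,p2,p3},{p1,p3,p4}} A13={{p1},{p4},{p1,p2},{p1,p3},{p1,p4},{p2,p4},{p3,p4},{p1,p2,p3},{p1,p3,p4}} A14={{p1,p2},{p1,p3},{p2,p4},{p3,p4},{p1,p2,p3},{p1,p3,p4}} A23={{p3},{p1,p3},{p2,p3},{p3,p4},{p1,p2,p3},{p1,p3,p4}} A24={{p3},{p1,p3},{p2,p3},{p3,p4},{p1,p2,p3},{p1,p3,p4}} A34={{p3},{p1,p2},{p1,p3},{p2,p3},{p2,p4},{p3,p4},{p1,p2,p3},{p1,p3,p4}}
  A123={{p1,p3},{p3,p4},{p1,p2,p3},{p1,p3,p4}} A124={{p1,p3},{p3,p4},{p1,p2,p3},{p1,p3,p4}} A134={{p1,p2},{p1,p3},{p2,p4},{p3,p4},{p1,p2,p3},{p1,p3,p4}} A234={{p3},{p1,p3},{p2,p3},{p3,p4},{p1,p2,p3},{p1,p3,p4}}
  A1234={{p1,p3},{p3,p4},{p1,p2,p3},{p1,p3,p4}}
components per intersection:
  A1: {{p1},{p4},{p1,p2},{p1,p3},{p1,p4},{p2,p4},{p3,p4},{p1,p2,p3},{p1,p3,p4}}
  A2: {{p3},{p1,p3},{p2,p3},{p3,p4},{p1,p2,p3},{p1,p3,p4}}
  A3: {{p1},{p3},{p4},{p1,p2},{p1,p3},{p1,p4},{p2,p3},{p2,p4},{p3,p4},{p1,p2,p3},{p1,p3,p4}}
  A4: {{p2},{p3},{p1,p2},{p1,p3},{p2,p3},{p2,p4},{p3,p4},{p1,p2,p3},{p1,p3,p4}}
  A12: {{p1,p3},{p3,p4},{p1,p2,p3},{p1,p3,p4}}
  A13: {{p1},{p4},{p1,p2},{p1,p3},{p1,p4},{p2,p4},{p3,p4},{p1,p2,p3},{p1,p3,p4}}
  A14: {{p1,p2},{p1,p3},{p3,p4},{p1,p2,p3},{p1,p3,p4}} {{p2,p4}}
  A23: {{p3},{p1,p3},{p2,p3},{p3,p4},{p1,p2,p3},{p1,p3,p4}}
  A24: {{p3},{p1,p3},{p2,p3},{p3,p4},{p1,p2,p3},{p1,p3,p4}}
  A34: {{p3},{p1,p2},{p1,p3},{p2,p3},{p3,p4},{p1,p2,p3},{p1,p3,p4}} {{p2,p4}}
  A123: {{p1,p3},{p3,p4},{p1,p2,p3},{p1,p3,p4}}
  A124: {{p1,p3},{p3,p4},{p1,p2,p3},{p1,p3,p4}}
  A134: {{p1,p2},{p1,p3},{p3,p4},{p1,p2,p3},{p1,p3,p4}} {{p2,p4}}
  A234: {{p3},{p1,p3},{p2,p3},{p3,p4},{p1,p2,p3},{p1,p3,p4}}
  A1234: {{p1,p3},{p3,p4},{p1,p2,p3},{p1,p3,p4}}
C dims 4,8,5,1; δ0: rk 3, SNF 1^3; δ1: rk 4, SNF 1^4; δ2: rk 1, SNF 1^1
Ȟ^0: (4−3)−0=1 ⇒ Z
Ȟ^1: (8−4)−3=1 ⇒ Z
Ȟ^2: (5−1)−4=0 ⇒ 0

Ȟ^0 = Z, Ȟ^1 = Z and Ȟ^2 = 0


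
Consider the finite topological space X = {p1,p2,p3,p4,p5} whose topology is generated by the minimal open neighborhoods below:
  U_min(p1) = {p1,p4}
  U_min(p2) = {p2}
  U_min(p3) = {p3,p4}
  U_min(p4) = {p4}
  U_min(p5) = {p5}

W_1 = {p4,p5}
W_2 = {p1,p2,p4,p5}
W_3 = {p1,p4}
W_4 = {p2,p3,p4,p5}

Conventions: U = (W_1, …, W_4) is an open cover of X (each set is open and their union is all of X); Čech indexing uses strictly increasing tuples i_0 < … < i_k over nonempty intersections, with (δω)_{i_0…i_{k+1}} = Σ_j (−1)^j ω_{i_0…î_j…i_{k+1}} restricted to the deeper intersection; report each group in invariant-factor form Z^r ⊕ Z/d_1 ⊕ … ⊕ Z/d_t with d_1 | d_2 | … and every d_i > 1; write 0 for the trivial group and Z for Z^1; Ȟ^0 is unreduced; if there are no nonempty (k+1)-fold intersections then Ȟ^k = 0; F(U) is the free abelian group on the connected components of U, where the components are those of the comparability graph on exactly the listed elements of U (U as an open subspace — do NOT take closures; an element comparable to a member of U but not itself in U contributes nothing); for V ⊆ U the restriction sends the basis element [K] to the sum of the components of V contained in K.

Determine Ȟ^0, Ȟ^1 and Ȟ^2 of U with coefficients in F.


nonempty intersections:
  W12={p4,p5} W13={p4} W14={p4,p5} W23={p1,p4} W24={p2,p4,p5} W34={p4}
  W123={p4} W124={p4,p5} W134={p4} W234={p4}
  W1234={p4}
components per intersection:
  W1: {p4} {p5}
  W2: {p1,p4} {p2} {p5}
  W3: {p1,p4}
  W4: {p2} {p3,p4} {p5}
  W12: {p4} {p5}
  W13: {p4}
  W14: {p4} {p5}
  W23: {p1,p4}
  W24: {p2} {p4} {p5}
  W34: {p4}
  W123: {p4}
  W124: {p4} {p5}
  W134: {p4}
  W234: {p4}
  W1234: {p4}
C dims 9,10,5,1; δ0: rk 6, SNF 1^6; δ1: rk 4, SNF 1^4; δ2: rk 1, SNF 1^1
Ȟ^0: (9−6)−0=3 ⇒ Z^3
Ȟ^1: (10−4)−6=0 ⇒ 0
Ȟ^2: (5−1)−4=0 ⇒ 0

Ȟ^0 = Z^3, Ȟ^1 = 0, Ȟ^2 = 0


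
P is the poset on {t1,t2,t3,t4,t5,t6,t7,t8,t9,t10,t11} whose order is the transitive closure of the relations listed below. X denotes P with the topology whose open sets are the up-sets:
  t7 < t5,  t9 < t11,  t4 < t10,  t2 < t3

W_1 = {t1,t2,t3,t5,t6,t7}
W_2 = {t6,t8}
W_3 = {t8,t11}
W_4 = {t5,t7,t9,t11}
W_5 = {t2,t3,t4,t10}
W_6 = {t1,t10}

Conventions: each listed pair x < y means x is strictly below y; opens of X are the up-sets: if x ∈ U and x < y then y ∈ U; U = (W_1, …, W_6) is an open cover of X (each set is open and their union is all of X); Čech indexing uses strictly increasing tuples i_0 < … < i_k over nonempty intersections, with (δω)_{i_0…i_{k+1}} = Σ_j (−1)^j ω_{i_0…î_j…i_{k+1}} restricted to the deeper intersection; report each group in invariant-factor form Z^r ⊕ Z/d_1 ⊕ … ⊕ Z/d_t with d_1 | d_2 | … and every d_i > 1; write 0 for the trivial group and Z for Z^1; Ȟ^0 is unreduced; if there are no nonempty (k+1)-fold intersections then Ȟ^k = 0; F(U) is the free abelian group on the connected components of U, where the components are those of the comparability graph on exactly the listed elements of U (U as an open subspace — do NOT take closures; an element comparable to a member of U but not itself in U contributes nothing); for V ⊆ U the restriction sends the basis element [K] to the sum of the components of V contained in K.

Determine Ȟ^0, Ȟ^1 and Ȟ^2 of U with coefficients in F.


Ȟ^0(U;F) ≅ Z^7, Ȟ^1(U;F) ≅ 0, Ȟ^2(U;F) ≅ 0

nonempty overlaps:
  W12={t6} W14={t5,t7} W15={t2,t3} W16={t1} W23={t8} W34={t11} W56={t10}
components per intersection:
  W1: {t1} {t2,t3} {t5,t7} {t6}
  W2: {t6} {t8}
  W3: {t8} {t11}
  W4: {t5,t7} {t9,t11}
  W5: {t2,t3} {t4,t10}
  W6: {t1} {t10}
  W12: {t6}
  W14: {t5,t7}
  W15: {t2,t3}
  W16: {t1}
  W23: {t8}
  W34: {t11}
  W56: {t10}
C dims 14,7; δ0: rk 7, SNF 1^7
degree 0: 14−7−0 = 7 → Ȟ^0 ≅ Z^7
degree 1: 7−0−7 = 0 → Ȟ^1 ≅ 0
degree 2: 0−0−0 = 0 → Ȟ^2 ≅ 0


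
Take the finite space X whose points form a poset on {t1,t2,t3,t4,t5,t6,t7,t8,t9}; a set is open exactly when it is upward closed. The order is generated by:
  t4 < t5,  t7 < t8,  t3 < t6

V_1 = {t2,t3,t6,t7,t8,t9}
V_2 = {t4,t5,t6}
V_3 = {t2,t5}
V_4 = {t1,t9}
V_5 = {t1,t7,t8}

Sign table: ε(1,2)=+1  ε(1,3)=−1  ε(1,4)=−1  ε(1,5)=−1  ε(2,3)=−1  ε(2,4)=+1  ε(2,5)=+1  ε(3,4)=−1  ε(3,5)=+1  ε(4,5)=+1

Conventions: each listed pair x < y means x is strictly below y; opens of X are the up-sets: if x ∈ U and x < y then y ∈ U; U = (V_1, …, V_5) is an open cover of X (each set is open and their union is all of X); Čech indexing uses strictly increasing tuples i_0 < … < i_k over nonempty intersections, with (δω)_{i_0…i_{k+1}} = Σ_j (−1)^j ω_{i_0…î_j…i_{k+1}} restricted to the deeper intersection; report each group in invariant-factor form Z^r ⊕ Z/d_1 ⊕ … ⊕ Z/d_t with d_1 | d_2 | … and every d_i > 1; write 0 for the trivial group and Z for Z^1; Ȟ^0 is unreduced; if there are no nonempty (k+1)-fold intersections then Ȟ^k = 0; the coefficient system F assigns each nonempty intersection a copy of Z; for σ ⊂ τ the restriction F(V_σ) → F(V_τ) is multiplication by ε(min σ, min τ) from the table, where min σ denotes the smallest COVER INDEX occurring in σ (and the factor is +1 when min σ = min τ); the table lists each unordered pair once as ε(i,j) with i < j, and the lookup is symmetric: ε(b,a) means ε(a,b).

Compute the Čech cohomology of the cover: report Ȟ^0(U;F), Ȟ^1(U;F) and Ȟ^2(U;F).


cover nerve:
  V12={t6} V13={t2} V14={t9} V15={t7,t8} V23={t5} V45={t1}
C dims 5,6; δ0: rk 4, SNF 1^4
Ȟ^0: (5−4)−0=1 ⇒ Z
Ȟ^1: (6−0)−4=2 ⇒ Z^2
Ȟ^2: (0−0)−0=0 ⇒ 0

Ȟ^0 = Z,  Ȟ^1 = Z^2,  Ȟ^2 = 0


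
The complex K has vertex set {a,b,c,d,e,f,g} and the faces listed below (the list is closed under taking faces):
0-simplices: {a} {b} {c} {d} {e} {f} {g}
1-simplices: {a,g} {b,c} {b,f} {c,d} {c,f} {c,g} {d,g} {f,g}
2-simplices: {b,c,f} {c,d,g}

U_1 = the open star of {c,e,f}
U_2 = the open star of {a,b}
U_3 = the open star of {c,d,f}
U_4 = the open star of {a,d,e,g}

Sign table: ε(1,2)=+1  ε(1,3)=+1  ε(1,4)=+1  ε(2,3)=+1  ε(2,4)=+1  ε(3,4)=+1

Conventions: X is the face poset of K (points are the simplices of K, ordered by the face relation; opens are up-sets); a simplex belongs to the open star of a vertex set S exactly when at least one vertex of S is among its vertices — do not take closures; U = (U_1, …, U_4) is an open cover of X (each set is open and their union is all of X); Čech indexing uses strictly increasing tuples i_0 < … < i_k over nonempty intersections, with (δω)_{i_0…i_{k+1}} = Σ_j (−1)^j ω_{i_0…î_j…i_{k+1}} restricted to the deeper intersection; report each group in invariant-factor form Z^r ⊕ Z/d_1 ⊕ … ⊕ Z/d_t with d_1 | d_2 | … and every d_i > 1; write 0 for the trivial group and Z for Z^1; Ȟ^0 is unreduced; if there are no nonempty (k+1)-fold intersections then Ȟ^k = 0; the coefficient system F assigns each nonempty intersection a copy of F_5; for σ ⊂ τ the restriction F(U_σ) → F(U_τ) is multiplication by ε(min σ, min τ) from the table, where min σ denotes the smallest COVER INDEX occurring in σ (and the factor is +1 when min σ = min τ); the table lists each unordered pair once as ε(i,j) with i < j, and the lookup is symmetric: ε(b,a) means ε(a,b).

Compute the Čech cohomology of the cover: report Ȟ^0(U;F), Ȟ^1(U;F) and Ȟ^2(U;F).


nonempty overlaps:
  U1={{c},{e},{f},{b,c},{b,f},{c,d},{c,f},{c,g},{f,g},{b,c,f},{c,d,g}} U2={{a},{b},{a,g},{b,c},{b,f},{b,c,f}} U3={{c},{d},{f},{b,c},{b,f},{c,d},{c,f},{c,g},{d,g},{f,g},{b,c,f},{c,d,g}} U4={{a},{d},{e},{g},{a,g},{c,d},{c,g},{d,g},{f,g},{c,d,g}}
  U12={{b,c},{b,f},{b,c,f}} U13={{c},{f},{b,c},{b,f},{c,d},{c,f},{c,g},{f,g},{b,c,f},{c,d,g}} U14={{e},{c,d},{c,g},{f,g},{c,d,g}} U23={{b,c},{b,f},{b,c,f}} U24={{a},{a,g}} U34={{d},{c,d},{c,g},{d,g},{f,g},{c,d,g}}
  U123={{b,c},{b,f},{b,c,f}} U134={{c,d},{c,g},{f,g},{c,d,g}}
C dims 4,6,2; δ0: rk_F5 3; δ1: rk_F5 2
degree 0: 4−3−0 = 1 → Ȟ^0 ≅ Z/5
degree 1: 6−2−3 = 1 → Ȟ^1 ≅ Z/5
degree 2: 2−0−2 = 0 → Ȟ^2 ≅ 0

Ȟ^0 = Z/5; Ȟ^1 = Z/5; Ȟ^2 = 0


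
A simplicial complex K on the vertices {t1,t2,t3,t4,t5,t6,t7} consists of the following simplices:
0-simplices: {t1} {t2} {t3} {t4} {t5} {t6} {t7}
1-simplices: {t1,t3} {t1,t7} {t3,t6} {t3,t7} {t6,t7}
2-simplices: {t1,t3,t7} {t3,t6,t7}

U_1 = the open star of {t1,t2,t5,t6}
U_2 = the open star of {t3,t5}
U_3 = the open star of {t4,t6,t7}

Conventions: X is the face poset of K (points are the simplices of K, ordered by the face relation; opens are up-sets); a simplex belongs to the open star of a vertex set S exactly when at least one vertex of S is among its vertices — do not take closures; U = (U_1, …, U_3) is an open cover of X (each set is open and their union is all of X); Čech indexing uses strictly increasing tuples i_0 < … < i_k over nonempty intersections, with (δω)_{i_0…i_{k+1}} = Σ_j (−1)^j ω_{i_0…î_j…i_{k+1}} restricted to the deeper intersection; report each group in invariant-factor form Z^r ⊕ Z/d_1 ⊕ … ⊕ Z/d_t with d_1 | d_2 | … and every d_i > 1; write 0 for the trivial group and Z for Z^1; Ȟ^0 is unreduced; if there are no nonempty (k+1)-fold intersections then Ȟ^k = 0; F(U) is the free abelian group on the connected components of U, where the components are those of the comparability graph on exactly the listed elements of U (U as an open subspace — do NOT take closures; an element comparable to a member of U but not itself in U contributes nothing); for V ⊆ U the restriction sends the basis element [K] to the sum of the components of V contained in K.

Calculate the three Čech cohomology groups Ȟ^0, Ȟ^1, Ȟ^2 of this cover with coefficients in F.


cover nerve:
  U1={{t1},{t2},{t5},{t6},{t1,t3},{t1,t7},{t3,t6},{t6,t7},{t1,t3,t7},{t3,t6,t7}} U2={{t3},{t5},{t1,t3},{t3,t6},{t3,t7},{t1,t3,t7},{t3,t6,t7}} U3={{t4},{t6},{t7},{t1,t7},{t3,t6},{t3,t7},{t6,t7},{t1,t3,t7},{t3,t6,t7}}
  U12={{t5},{t1,t3},{t3,t6},{t1,t3,t7},{t3,t6,t7}} U13={{t6},{t1,t7},{t3,t6},{t6,t7},{t1,t3,t7},{t3,t6,t7}} U23={{t3,t6},{t3,t7},{t1,t3,t7},{t3,t6,t7}}
  U123={{t3,t6},{t1,t3,t7},{t3,t6,t7}}
components per intersection:
  U1: {{t1},{t1,t3},{t1,t7},{t1,t3,t7}} {{t2}} {{t5}} {{t6},{t3,t6},{t6,t7},{t3,t6,t7}}
  U2: {{t3},{t1,t3},{t3,t6},{t3,t7},{t1,t3,t7},{t3,t6,t7}} {{t5}}
  U3: {{t4}} {{t6},{t7},{t1,t7},{t3,t6},{t3,t7},{t6,t7},{t1,t3,t7},{t3,t6,t7}}
  U12: {{t5}} {{t1,t3},{t1,t3,t7}} {{t3,t6},{t3,t6,t7}}
  U13: {{t6},{t3,t6},{t6,t7},{t3,t6,t7}} {{t1,t7},{t1,t3,t7}}
  U23: {{t3,t6},{t3,t7},{t1,t3,t7},{t3,t6,t7}}
  U123: {{t3,t6},{t3,t6,t7}} {{t1,t3,t7}}
C dims 8,6,2; δ0: rk 4, SNF 1^4; δ1: rk 2, SNF 1^2
Ȟ^0: (8−4)−0=4 ⇒ Z^4
Ȟ^1: (6−2)−4=0 ⇒ 0
Ȟ^2: (2−0)−2=0 ⇒ 0

Ȟ^0 = Z^4, Ȟ^1 = 0 and Ȟ^2 = 0


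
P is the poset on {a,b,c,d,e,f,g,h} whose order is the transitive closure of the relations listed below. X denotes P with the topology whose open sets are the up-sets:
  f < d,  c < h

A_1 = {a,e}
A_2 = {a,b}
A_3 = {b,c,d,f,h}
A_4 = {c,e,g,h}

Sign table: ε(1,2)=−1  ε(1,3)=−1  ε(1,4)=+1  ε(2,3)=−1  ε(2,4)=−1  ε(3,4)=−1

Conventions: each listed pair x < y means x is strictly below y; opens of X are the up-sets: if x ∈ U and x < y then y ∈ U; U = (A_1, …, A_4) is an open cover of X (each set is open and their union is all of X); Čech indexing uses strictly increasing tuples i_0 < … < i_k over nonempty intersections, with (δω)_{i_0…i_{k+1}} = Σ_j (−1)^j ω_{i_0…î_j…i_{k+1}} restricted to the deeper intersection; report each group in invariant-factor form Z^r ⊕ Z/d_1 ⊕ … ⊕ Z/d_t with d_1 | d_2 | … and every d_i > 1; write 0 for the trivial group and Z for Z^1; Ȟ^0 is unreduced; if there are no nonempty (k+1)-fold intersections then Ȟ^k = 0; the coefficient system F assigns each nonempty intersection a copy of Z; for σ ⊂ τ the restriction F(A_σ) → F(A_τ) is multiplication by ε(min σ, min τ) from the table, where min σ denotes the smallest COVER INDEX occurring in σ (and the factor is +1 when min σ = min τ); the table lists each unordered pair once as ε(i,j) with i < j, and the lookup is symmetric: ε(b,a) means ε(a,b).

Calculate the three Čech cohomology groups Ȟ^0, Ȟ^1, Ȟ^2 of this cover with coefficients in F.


nonempty overlaps:
  A12={a} A14={e} A23={b} A34={c,h}
C dims 4,4; δ0: rk 4, SNF 1^3·2
degree 0: 4−4−0 = 0 → Ȟ^0 ≅ 0
degree 1: 4−0−4 = 0 plus torsion [2] → Ȟ^1 ≅ Z/2
degree 2: 0−0−0 = 0 → Ȟ^2 ≅ 0

Ȟ^0 ≅ 0; Ȟ^1 ≅ Z/2; Ȟ^2 ≅ 0


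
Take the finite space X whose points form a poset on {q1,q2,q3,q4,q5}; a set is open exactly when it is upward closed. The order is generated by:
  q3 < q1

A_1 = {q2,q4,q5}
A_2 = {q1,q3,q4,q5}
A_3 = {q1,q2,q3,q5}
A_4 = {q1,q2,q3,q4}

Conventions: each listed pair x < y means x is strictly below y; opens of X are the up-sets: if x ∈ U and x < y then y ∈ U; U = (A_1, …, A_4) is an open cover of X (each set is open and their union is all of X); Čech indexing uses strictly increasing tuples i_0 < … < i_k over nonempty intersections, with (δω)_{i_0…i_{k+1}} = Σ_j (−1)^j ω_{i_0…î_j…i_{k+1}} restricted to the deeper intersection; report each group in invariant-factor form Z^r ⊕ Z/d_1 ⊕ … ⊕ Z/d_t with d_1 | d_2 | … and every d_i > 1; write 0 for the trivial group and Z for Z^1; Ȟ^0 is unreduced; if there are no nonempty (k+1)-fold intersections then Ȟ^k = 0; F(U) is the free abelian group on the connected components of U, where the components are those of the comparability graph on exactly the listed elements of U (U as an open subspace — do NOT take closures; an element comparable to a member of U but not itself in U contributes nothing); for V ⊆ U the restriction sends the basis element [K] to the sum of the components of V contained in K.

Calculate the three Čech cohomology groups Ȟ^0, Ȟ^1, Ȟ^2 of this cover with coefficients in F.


intersection data:
  A12={q4,q5} A13={q2,q5} A14={q2,q4} A23={q1,q3,q5} A24={q1,q3,q4} A34={q1,q2,q3}
  A123={q5} A124={q4} A134={q2} A234={q1,q3}
components per intersection:
  A1: {q2} {q4} {q5}
  A2: {q1,q3} {q4} {q5}
  A3: {q1,q3} {q2} {q5}
  A4: {q1,q3} {q2} {q4}
  A12: {q4} {q5}
  A13: {q2} {q5}
  A14: {q2} {q4}
  A23: {q1,q3} {q5}
  A24: {q1,q3} {q4}
  A34: {q1,q3} {q2}
  A123: {q5}
  A124: {q4}
  A134: {q2}
  A234: {q1,q3}
C dims 12,12,4; δ0: rk 8, SNF 1^8; δ1: rk 4, SNF 1^4
Ȟ^0 = (12 − 8) − 0 = 4, so Ȟ^0 ≅ Z^4
Ȟ^1 = (12 − 4) − 8 = 0, so Ȟ^1 ≅ 0
Ȟ^2 = (4 − 0) − 4 = 0, so Ȟ^2 ≅ 0

Ȟ^0 ≅ Z^4, Ȟ^1 ≅ 0, Ȟ^2 ≅ 0


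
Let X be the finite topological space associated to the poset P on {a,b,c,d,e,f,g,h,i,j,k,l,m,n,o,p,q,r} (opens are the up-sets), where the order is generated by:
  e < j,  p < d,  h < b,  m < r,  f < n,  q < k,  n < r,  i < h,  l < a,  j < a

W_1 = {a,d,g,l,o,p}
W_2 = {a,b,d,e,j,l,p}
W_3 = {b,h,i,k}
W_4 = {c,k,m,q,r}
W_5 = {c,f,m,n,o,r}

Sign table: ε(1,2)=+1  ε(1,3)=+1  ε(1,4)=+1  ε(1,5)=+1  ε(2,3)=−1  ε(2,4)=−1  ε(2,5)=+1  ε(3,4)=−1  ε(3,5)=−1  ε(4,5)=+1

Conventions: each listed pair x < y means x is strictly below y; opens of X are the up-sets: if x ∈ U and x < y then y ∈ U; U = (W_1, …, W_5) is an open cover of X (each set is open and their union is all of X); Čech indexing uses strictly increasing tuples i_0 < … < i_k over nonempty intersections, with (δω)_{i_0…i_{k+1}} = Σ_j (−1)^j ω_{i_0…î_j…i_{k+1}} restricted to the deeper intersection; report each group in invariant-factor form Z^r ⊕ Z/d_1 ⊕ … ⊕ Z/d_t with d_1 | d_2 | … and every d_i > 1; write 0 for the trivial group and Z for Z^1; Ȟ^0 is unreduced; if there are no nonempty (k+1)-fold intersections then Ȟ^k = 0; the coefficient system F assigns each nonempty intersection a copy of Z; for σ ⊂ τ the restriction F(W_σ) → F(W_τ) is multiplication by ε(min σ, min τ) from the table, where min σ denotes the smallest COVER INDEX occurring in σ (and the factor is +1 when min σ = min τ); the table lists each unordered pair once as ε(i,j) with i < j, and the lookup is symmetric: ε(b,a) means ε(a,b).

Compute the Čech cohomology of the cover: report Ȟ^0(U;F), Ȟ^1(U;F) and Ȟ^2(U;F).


nerve simplices:
  W12={a,d,l,p} W15={o} W23={b} W34={k} W45={c,m,r}
C dims 5,5; δ0: rk 4, SNF 1^4
degree 0: 5−4−0 = 1 → Ȟ^0 ≅ Z
degree 1: 5−0−4 = 1 → Ȟ^1 ≅ Z
degree 2: 0−0−0 = 0 → Ȟ^2 ≅ 0

Ȟ^0 = Z,  Ȟ^1 = Z,  Ȟ^2 = 0


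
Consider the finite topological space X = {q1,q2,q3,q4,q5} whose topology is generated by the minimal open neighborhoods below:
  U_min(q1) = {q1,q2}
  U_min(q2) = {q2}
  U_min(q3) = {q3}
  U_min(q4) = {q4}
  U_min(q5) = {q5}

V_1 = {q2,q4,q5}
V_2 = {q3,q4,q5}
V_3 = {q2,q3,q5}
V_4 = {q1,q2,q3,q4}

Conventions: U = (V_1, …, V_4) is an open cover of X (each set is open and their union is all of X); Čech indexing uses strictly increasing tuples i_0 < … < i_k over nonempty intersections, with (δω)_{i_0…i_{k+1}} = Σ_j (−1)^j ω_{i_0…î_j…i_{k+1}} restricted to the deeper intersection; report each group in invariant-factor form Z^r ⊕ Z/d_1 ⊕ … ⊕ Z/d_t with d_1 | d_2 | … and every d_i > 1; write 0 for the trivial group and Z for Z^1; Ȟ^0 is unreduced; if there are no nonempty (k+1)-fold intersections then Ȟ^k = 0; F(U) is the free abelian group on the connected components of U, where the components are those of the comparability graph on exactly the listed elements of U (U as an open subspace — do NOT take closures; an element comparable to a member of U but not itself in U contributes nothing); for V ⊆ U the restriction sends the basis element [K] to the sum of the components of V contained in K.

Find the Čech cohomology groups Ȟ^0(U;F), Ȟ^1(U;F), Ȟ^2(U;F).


Ȟ^0 ≅ Z^4; Ȟ^1 ≅ 0; Ȟ^2 ≅ 0

cover nerve:
  V12={q4,q5} V13={q2,q5} V14={q2,q4} V23={q3,q5} V24={q3,q4} V34={q2,q3}
  V123={q5} V124={q4} V134={q2} V234={q3}
components per intersection:
  V1: {q2} {q4} {q5}
  V2: {q3} {q4} {q5}
  V3: {q2} {q3} {q5}
  V4: {q1,q2} {q3} {q4}
  V12: {q4} {q5}
  V13: {q2} {q5}
  V14: {q2} {q4}
  V23: {q3} {q5}
  V24: {q3} {q4}
  V34: {q2} {q3}
  V123: {q5}
  V124: {q4}
  V134: {q2}
  V234: {q3}
C dims 12,12,4; δ0: rk 8, SNF 1^8; δ1: rk 4, SNF 1^4
Ȟ^0: (12−8)−0=4 ⇒ Z^4
Ȟ^1: (12−4)−8=0 ⇒ 0
Ȟ^2: (4−0)−4=0 ⇒ 0


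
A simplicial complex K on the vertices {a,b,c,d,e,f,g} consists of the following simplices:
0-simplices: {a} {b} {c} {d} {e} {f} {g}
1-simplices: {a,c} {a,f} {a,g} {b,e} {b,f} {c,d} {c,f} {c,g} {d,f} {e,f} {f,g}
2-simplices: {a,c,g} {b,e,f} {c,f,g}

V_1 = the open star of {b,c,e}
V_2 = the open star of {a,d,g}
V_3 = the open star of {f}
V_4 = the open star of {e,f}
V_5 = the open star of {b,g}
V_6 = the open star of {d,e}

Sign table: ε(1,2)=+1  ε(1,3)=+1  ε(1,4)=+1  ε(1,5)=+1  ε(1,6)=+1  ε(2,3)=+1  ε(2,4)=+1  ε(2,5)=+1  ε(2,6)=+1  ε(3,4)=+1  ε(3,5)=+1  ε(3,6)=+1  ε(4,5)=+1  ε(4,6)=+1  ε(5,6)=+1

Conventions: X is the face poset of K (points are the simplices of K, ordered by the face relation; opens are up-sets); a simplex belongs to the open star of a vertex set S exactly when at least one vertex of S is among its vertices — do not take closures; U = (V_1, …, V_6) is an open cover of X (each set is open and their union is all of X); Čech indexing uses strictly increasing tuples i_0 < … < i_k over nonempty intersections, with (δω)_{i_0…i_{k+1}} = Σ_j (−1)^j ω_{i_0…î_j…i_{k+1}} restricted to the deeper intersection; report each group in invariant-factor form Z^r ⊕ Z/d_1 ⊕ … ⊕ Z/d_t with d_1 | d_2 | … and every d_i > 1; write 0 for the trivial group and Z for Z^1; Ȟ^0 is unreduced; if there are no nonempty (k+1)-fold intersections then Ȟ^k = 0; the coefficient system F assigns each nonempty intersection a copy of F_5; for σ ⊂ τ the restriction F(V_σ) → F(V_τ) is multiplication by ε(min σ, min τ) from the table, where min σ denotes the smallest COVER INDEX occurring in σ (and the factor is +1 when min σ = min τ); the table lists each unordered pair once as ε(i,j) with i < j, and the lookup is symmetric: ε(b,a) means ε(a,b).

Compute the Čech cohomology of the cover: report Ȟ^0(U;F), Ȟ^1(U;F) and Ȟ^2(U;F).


Ȟ^0 ≅ Z/5, Ȟ^1 ≅ 0 and Ȟ^2 ≅ Z/5

nonempty overlaps:
  V1={{b},{c},{e},{a,c},{b,e},{b,f},{c,d},{c,f},{c,g},{e,f},{a,c,g},{b,e,f},{c,f,g}} V2={{a},{d},{g},{a,c},{a,f},{a,g},{c,d},{c,g},{d,f},{f,g},{a,c,g},{c,f,g}} V3={{f},{a,f},{b,f},{c,f},{d,f},{e,f},{f,g},{b,e,f},{c,f,g}} V4={{e},{f},{a,f},{b,e},{b,f},{c,f},{d,f},{e,f},{f,g},{b,e,f},{c,f,g}} V5={{b},{g},{a,g},{b,e},{b,f},{c,g},{f,g},{a,c,g},{b,e,f},{c,f,g}} V6={{d},{e},{b,e},{c,d},{d,f},{e,f},{b,e,f}}
  V12={{a,c},{c,d},{c,g},{a,c,g},{c,f,g}} V13={{b,f},{c,f},{e,f},{b,e,f},{c,f,g}} V14={{e},{b,e},{b,f},{c,f},{e,f},{b,e,f},{c,f,g}} V15={{b},{b,e},{b,f},{c,g},{a,c,g},{b,e,f},{c,f,g}} V16={{e},{b,e},{c,d},{e,f},{b,e,f}} V23={{a,f},{d,f},{f,g},{c,f,g}} V24={{a,f},{d,f},{f,g},{c,f,g}} V25={{g},{a,g},{c,g},{f,g},{a,c,g},{c,f,g}} V26={{d},{c,d},{d,f}} V34={{f},{a,f},{b,f},{c,f},{d,f},{e,f},{f,g},{b,e,f},{c,f,g}} V35={{b,f},{f,g},{b,e,f},{c,f,g}} V36={{d,f},{e,f},{b,e,f}} V45={{b,e},{b,f},{f,g},{b,e,f},{c,f,g}} V46={{e},{b,e},{d,f},{e,f},{b,e,f}} V56={{b,e},{b,e,f}}
  V123={{c,f,g}} V124={{c,f,g}} V125={{c,g},{a,c,g},{c,f,g}} V126={{c,d}} V134={{b,f},{c,f},{e,f},{b,e,f},{c,f,g}} V135={{b,f},{b,e,f},{c,f,g}} V136={{e,f},{b,e,f}} V145={{b,e},{b,f},{b,e,f},{c,f,g}} V146={{e},{b,e},{e,f},{b,e,f}} V156={{b,e},{b,e,f}} V234={{a,f},{d,f},{f,g},{c,f,g}} V235={{f,g},{c,f,g}} V236={{d,f}} V245={{f,g},{c,f,g}} V246={{d,f}} V345={{b,f},{f,g},{b,e,f},{c,f,g}} V346={{d,f},{e,f},{b,e,f}} V356={{b,e,f}} V456={{b,e},{b,e,f}}
  V1234={{c,f,g}} V1235={{c,f,g}} V1245={{c,f,g}} V1345={{b,f},{b,e,f},{c,f,g}} V1346={{e,f},{b,e,f}} V1356={{b,e,f}} V1456={{b,e},{b,e,f}} V2345={{f,g},{c,f,g}} V2346={{d,f}} V3456={{b,e,f}}
  V12345={{c,f,g}} V13456={{b,e,f}}
C dims 6,15,19,10; δ0: rk_F5 5; δ1: rk_F5 10; δ2: rk_F5 8
degree 0: 6−5−0 = 1 → Ȟ^0 ≅ Z/5
degree 1: 15−10−5 = 0 → Ȟ^1 ≅ 0
degree 2: 19−8−10 = 1 → Ȟ^2 ≅ Z/5


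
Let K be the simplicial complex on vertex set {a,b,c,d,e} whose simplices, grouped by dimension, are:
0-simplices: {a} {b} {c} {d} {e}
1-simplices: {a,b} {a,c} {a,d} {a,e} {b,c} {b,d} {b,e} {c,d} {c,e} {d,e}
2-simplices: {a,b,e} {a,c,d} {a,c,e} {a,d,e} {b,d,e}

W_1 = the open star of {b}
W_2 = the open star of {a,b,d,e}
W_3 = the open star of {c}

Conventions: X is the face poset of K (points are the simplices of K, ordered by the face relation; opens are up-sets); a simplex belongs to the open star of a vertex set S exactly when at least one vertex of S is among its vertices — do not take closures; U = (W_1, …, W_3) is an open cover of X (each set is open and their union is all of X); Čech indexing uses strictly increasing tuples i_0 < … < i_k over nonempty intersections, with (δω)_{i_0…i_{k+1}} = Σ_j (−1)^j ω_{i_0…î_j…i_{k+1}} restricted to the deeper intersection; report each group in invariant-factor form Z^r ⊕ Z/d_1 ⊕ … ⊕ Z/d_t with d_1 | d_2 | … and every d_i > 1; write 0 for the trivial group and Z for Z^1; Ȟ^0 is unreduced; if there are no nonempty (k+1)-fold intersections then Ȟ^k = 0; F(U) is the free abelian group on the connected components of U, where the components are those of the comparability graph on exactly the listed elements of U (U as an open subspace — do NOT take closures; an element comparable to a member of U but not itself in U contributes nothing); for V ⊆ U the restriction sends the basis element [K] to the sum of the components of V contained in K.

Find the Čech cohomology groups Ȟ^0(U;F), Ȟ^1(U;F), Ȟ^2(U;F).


intersection data:
  W1={{b},{a,b},{b,c},{b,d},{b,e},{a,b,e},{b,d,e}} W2={{a},{b},{d},{e},{a,b},{a,c},{a,d},{a,e},{b,c},{b,d},{b,e},{c,d},{c,e},{d,e},{a,b,e},{a,c,d},{a,c,e},{a,d,e},{b,d,e}} W3={{c},{a,c},{b,c},{c,d},{c,e},{a,c,d},{a,c,e}}
  W12={{b},{a,b},{b,c},{b,d},{b,e},{a,b,e},{b,d,e}} W13={{b,c}} W23={{a,c},{b,c},{c,d},{c,e},{a,c,d},{a,c,e}}
  W123={{b,c}}
components per intersection:
  W1: {{b},{a,b},{b,c},{b,d},{b,e},{a,b,e},{b,d,e}}
  W2: {{a},{b},{d},{e},{a,b},{a,c},{a,d},{a,e},{b,c},{b,d},{b,e},{c,d},{c,e},{d,e},{a,b,e},{a,c,d},{a,c,e},{a,d,e},{b,d,e}}
  W3: {{c},{a,c},{b,c},{c,d},{c,e},{a,c,d},{a,c,e}}
  W12: {{b},{a,b},{b,c},{b,d},{b,e},{a,b,e},{b,d,e}}
  W13: {{b,c}}
  W23: {{a,c},{c,d},{c,e},{a,c,d},{a,c,e}} {{b,c}}
  W123: {{b,c}}
C dims 3,4,1; δ0: rk 2, SNF 1^2; δ1: rk 1, SNF 1^1
Ȟ^0 = (3 − 2) − 0 = 1, so Ȟ^0 ≅ Z
Ȟ^1 = (4 − 1) − 2 = 1, so Ȟ^1 ≅ Z
Ȟ^2 = (1 − 0) − 1 = 0, so Ȟ^2 ≅ 0

Ȟ^0 = Z, Ȟ^1 = Z, Ȟ^2 = 0
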